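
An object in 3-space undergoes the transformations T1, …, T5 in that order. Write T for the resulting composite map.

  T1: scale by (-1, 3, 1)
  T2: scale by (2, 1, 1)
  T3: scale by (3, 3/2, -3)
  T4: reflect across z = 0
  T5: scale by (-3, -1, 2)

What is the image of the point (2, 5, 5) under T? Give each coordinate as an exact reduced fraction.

T1 scale by (-1, 3, 1): (2, 5, 5) → (-2, 15, 5)
T2 scale by (2, 1, 1): (-2, 15, 5) → (-4, 15, 5)
T3 scale by (3, 3/2, -3): (-4, 15, 5) → (-12, 45/2, -15)
T4 reflect across z = 0: (-12, 45/2, -15) → (-12, 45/2, 15)
T5 scale by (-3, -1, 2): (-12, 45/2, 15) → (36, -45/2, 30)

T(p) = (36, -45/2, 30)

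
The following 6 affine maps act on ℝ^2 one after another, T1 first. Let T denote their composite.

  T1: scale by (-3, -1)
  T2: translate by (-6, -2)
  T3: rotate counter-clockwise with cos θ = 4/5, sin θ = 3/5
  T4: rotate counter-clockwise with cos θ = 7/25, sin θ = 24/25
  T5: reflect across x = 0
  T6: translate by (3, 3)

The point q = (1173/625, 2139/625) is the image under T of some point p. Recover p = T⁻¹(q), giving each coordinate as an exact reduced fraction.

T1 = [-3 0 0; 0 -1 0; 0 0 1]
T2·T1 = [-3 0 -6; 0 -1 -2; 0 0 1]
T3·…·T1 = [-12/5 3/5 -18/5; -9/5 -4/5 -26/5; 0 0 1]
T4·…·T1 = [132/125 117/125 498/125; -351/125 44/125 -614/125; 0 0 1]
T5·…·T1 = [-132/125 -117/125 -498/125; -351/125 44/125 -614/125; 0 0 1]
T6·…·T1 = [-132/125 -117/125 -123/125; -351/125 44/125 -239/125; 0 0 1]
det M = -3; M⁻¹ = [-44/375 -39/125 -89/125; -117/125 44/125 -31/125; 0 0 1]
M⁻¹ · (1173/625, 2139/625)ᵀ = (-2, -4/5)ᵀ

p = (-2, -4/5)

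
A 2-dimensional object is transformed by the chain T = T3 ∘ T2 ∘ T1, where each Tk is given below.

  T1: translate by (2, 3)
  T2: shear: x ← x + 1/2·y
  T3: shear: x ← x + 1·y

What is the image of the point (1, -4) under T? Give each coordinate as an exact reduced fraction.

T(p) = (3/2, -1)

T1 translate by (2, 3): (1, -4) → (3, -1)
T2 shear: x ← x + 1/2·y: (3, -1) → (5/2, -1)
T3 shear: x ← x + 1·y: (5/2, -1) → (3/2, -1)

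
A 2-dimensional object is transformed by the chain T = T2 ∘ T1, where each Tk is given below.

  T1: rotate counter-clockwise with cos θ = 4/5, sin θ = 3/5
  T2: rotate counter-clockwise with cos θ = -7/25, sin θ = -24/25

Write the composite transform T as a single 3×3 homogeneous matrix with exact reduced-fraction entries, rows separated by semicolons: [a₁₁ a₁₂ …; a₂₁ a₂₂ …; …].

T = [44/125 117/125 0; -117/125 44/125 0; 0 0 1]

T1 = [4/5 -3/5 0; 3/5 4/5 0; 0 0 1]
T2·T1 = [44/125 117/125 0; -117/125 44/125 0; 0 0 1]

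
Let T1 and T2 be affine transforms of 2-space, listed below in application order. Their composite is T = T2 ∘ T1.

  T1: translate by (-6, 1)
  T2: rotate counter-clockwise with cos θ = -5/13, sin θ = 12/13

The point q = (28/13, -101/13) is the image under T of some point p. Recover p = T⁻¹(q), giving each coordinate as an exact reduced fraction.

T1 = [1 0 -6; 0 1 1; 0 0 1]
T2·T1 = [-5/13 -12/13 18/13; 12/13 -5/13 -77/13; 0 0 1]
det M = 1; M⁻¹ = [-5/13 12/13 6; -12/13 -5/13 -1; 0 0 1]
M⁻¹ · (28/13, -101/13)ᵀ = (-2, 0)ᵀ

p = (-2, 0)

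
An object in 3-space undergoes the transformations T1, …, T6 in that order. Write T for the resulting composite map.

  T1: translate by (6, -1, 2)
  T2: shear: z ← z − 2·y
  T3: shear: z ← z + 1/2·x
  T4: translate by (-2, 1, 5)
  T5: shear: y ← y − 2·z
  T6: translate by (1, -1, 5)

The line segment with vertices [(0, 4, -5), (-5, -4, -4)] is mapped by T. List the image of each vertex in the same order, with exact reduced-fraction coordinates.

T1 translate by (6, -1, 2): (0, 4, -5) → (6, 3, -3); (-5, -4, -4) → (1, -5, -2)
T2 shear: z ← z − 2·y: (6, 3, -3) → (6, 3, -9); (1, -5, -2) → (1, -5, 8)
T3 shear: z ← z + 1/2·x: (6, 3, -9) → (6, 3, -6); (1, -5, 8) → (1, -5, 17/2)
T4 translate by (-2, 1, 5): (6, 3, -6) → (4, 4, -1); (1, -5, 17/2) → (-1, -4, 27/2)
T5 shear: y ← y − 2·z: (4, 4, -1) → (4, 6, -1); (-1, -4, 27/2) → (-1, -31, 27/2)
T6 translate by (1, -1, 5): (4, 6, -1) → (5, 5, 4); (-1, -31, 27/2) → (0, -32, 37/2)

image vertices: (5, 5, 4), (0, -32, 37/2)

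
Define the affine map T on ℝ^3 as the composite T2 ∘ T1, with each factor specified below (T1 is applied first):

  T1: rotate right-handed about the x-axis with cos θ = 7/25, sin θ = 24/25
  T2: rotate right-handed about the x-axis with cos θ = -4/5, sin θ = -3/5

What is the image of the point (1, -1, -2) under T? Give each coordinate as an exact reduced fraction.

T(p) = (1, -278/125, 29/125)

T1 rotate right-handed about the x-axis with cos θ = 7/25, sin θ = 24/25: (1, -1, -2) → (1, 41/25, -38/25)
T2 rotate right-handed about the x-axis with cos θ = -4/5, sin θ = -3/5: (1, 41/25, -38/25) → (1, -278/125, 29/125)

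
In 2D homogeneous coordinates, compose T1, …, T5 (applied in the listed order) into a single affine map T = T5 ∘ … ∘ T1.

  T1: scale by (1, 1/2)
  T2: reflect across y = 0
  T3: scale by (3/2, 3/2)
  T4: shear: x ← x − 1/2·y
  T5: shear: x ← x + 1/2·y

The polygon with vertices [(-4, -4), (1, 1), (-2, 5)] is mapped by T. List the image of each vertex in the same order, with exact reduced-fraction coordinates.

image vertices: (-6, 3), (3/2, -3/4), (-3, -15/4)

T1 scale by (1, 1/2): (-4, -4) → (-4, -2); (1, 1) → (1, 1/2); (-2, 5) → (-2, 5/2)
T2 reflect across y = 0: (-4, -2) → (-4, 2); (1, 1/2) → (1, -1/2); (-2, 5/2) → (-2, -5/2)
T3 scale by (3/2, 3/2): (-4, 2) → (-6, 3); (1, -1/2) → (3/2, -3/4); (-2, -5/2) → (-3, -15/4)
T4 shear: x ← x − 1/2·y: (-6, 3) → (-15/2, 3); (3/2, -3/4) → (15/8, -3/4); (-3, -15/4) → (-9/8, -15/4)
T5 shear: x ← x + 1/2·y: (-15/2, 3) → (-6, 3); (15/8, -3/4) → (3/2, -3/4); (-9/8, -15/4) → (-3, -15/4)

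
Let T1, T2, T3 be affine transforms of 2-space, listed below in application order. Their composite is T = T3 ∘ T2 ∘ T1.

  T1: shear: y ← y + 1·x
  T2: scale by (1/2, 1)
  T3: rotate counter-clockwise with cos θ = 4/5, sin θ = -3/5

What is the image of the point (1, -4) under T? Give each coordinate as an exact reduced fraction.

T1 shear: y ← y + 1·x: (1, -4) → (1, -3)
T2 scale by (1/2, 1): (1, -3) → (1/2, -3)
T3 rotate counter-clockwise with cos θ = 4/5, sin θ = -3/5: (1/2, -3) → (-7/5, -27/10)

T(p) = (-7/5, -27/10)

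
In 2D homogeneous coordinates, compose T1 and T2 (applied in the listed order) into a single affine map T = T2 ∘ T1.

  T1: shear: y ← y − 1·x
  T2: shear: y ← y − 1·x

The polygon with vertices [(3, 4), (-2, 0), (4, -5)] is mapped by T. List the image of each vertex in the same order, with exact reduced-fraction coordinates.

image vertices: (3, -2), (-2, 4), (4, -13)

T1 shear: y ← y − 1·x: (3, 4) → (3, 1); (-2, 0) → (-2, 2); (4, -5) → (4, -9)
T2 shear: y ← y − 1·x: (3, 1) → (3, -2); (-2, 2) → (-2, 4); (4, -9) → (4, -13)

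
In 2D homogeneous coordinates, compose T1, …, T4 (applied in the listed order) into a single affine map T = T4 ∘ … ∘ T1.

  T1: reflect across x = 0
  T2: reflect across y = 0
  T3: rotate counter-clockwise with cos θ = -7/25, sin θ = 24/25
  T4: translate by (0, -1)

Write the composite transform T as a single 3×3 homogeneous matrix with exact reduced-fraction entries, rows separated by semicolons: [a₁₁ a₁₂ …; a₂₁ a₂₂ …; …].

T = [7/25 24/25 0; -24/25 7/25 -1; 0 0 1]

T1 = [-1 0 0; 0 1 0; 0 0 1]
T2·T1 = [-1 0 0; 0 -1 0; 0 0 1]
T3·…·T1 = [7/25 24/25 0; -24/25 7/25 0; 0 0 1]
T4·…·T1 = [7/25 24/25 0; -24/25 7/25 -1; 0 0 1]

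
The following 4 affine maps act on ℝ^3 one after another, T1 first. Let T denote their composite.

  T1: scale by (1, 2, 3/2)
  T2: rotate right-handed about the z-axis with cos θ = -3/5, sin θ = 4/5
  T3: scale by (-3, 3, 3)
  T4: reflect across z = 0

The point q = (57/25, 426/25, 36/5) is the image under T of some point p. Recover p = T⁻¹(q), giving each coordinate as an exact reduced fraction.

p = (5, -7/5, -8/5)

T1 = [1 0 0 0; 0 2 0 0; 0 0 3/2 0; 0 0 0 1]
T2·T1 = [-3/5 -8/5 0 0; 4/5 -6/5 0 0; 0 0 3/2 0; 0 0 0 1]
T3·…·T1 = [9/5 24/5 0 0; 12/5 -18/5 0 0; 0 0 9/2 0; 0 0 0 1]
T4·…·T1 = [9/5 24/5 0 0; 12/5 -18/5 0 0; 0 0 -9/2 0; 0 0 0 1]
det M = 81; M⁻¹ = [1/5 4/15 0 0; 2/15 -1/10 0 0; 0 0 -2/9 0; 0 0 0 1]
M⁻¹ · (57/25, 426/25, 36/5)ᵀ = (5, -7/5, -8/5)ᵀ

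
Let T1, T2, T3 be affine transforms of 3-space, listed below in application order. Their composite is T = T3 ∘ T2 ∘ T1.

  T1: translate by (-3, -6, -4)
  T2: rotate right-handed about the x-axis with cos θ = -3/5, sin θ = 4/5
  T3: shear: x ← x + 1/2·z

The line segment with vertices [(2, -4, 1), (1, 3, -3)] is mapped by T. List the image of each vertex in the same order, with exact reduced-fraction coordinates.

T1 translate by (-3, -6, -4): (2, -4, 1) → (-1, -10, -3); (1, 3, -3) → (-2, -3, -7)
T2 rotate right-handed about the x-axis with cos θ = -3/5, sin θ = 4/5: (-1, -10, -3) → (-1, 42/5, -31/5); (-2, -3, -7) → (-2, 37/5, 9/5)
T3 shear: x ← x + 1/2·z: (-1, 42/5, -31/5) → (-41/10, 42/5, -31/5); (-2, 37/5, 9/5) → (-11/10, 37/5, 9/5)

image vertices: (-41/10, 42/5, -31/5), (-11/10, 37/5, 9/5)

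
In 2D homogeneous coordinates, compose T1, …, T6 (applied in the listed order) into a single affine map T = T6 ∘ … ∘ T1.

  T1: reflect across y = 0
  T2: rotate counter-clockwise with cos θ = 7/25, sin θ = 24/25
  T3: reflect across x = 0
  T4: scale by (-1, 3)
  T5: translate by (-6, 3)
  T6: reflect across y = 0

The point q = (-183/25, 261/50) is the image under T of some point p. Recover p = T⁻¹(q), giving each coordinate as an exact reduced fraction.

T1 = [1 0 0; 0 -1 0; 0 0 1]
T2·T1 = [7/25 24/25 0; 24/25 -7/25 0; 0 0 1]
T3·…·T1 = [-7/25 -24/25 0; 24/25 -7/25 0; 0 0 1]
T4·…·T1 = [7/25 24/25 0; 72/25 -21/25 0; 0 0 1]
T5·…·T1 = [7/25 24/25 -6; 72/25 -21/25 3; 0 0 1]
T6·…·T1 = [7/25 24/25 -6; -72/25 21/25 -3; 0 0 1]
det M = 3; M⁻¹ = [7/25 -8/25 18/25; 24/25 7/75 151/25; 0 0 1]
M⁻¹ · (-183/25, 261/50)ᵀ = (-3, -1/2)ᵀ

p = (-3, -1/2)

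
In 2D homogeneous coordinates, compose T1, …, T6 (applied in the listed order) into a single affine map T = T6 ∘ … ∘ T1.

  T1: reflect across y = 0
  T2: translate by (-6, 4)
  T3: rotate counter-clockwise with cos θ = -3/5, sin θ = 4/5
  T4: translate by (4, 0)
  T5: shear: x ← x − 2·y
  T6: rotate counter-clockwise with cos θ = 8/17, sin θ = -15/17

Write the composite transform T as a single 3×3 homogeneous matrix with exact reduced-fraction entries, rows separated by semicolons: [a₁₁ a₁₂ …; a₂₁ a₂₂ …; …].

T1 = [1 0 0; 0 -1 0; 0 0 1]
T2·T1 = [1 0 -6; 0 -1 4; 0 0 1]
T3·…·T1 = [-3/5 4/5 2/5; 4/5 3/5 -36/5; 0 0 1]
T4·…·T1 = [-3/5 4/5 22/5; 4/5 3/5 -36/5; 0 0 1]
T5·…·T1 = [-11/5 -2/5 94/5; 4/5 3/5 -36/5; 0 0 1]
T6·…·T1 = [-28/85 29/85 212/85; 197/85 54/85 -1698/85; 0 0 1]

T = [-28/85 29/85 212/85; 197/85 54/85 -1698/85; 0 0 1]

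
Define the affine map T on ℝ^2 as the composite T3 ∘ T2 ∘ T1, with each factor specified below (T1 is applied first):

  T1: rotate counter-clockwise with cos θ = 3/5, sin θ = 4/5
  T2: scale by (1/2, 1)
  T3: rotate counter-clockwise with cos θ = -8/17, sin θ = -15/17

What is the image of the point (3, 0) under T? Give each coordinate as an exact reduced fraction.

T1 rotate counter-clockwise with cos θ = 3/5, sin θ = 4/5: (3, 0) → (9/5, 12/5)
T2 scale by (1/2, 1): (9/5, 12/5) → (9/10, 12/5)
T3 rotate counter-clockwise with cos θ = -8/17, sin θ = -15/17: (9/10, 12/5) → (144/85, -327/170)

T(p) = (144/85, -327/170)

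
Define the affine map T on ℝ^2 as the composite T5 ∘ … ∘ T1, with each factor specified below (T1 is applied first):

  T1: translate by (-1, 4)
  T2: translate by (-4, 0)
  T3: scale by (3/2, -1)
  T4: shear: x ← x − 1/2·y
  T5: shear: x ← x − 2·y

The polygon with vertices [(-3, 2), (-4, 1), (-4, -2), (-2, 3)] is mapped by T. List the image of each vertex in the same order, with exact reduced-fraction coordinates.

T1 translate by (-1, 4): (-3, 2) → (-4, 6); (-4, 1) → (-5, 5); (-4, -2) → (-5, 2); (-2, 3) → (-3, 7)
T2 translate by (-4, 0): (-4, 6) → (-8, 6); (-5, 5) → (-9, 5); (-5, 2) → (-9, 2); (-3, 7) → (-7, 7)
T3 scale by (3/2, -1): (-8, 6) → (-12, -6); (-9, 5) → (-27/2, -5); (-9, 2) → (-27/2, -2); (-7, 7) → (-21/2, -7)
T4 shear: x ← x − 1/2·y: (-12, -6) → (-9, -6); (-27/2, -5) → (-11, -5); (-27/2, -2) → (-25/2, -2); (-21/2, -7) → (-7, -7)
T5 shear: x ← x − 2·y: (-9, -6) → (3, -6); (-11, -5) → (-1, -5); (-25/2, -2) → (-17/2, -2); (-7, -7) → (7, -7)

image vertices: (3, -6), (-1, -5), (-17/2, -2), (7, -7)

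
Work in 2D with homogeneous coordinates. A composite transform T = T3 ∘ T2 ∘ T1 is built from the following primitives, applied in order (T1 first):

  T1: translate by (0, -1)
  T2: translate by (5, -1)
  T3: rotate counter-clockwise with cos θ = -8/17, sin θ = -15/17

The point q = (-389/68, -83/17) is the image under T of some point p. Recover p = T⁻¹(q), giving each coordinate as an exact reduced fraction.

p = (2, -3/4)

T1 = [1 0 0; 0 1 -1; 0 0 1]
T2·T1 = [1 0 5; 0 1 -2; 0 0 1]
T3·…·T1 = [-8/17 15/17 -70/17; -15/17 -8/17 -59/17; 0 0 1]
det M = 1; M⁻¹ = [-8/17 -15/17 -5; 15/17 -8/17 2; 0 0 1]
M⁻¹ · (-389/68, -83/17)ᵀ = (2, -3/4)ᵀ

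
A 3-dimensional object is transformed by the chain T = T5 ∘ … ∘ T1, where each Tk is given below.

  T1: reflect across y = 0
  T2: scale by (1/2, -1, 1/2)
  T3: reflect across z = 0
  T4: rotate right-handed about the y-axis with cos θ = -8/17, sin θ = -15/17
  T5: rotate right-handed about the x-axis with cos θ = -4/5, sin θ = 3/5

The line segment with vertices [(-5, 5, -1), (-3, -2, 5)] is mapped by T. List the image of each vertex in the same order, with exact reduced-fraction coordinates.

image vertices: (25/34, -431/170, 421/85), (99/34, 287/170, -92/85)

T1 reflect across y = 0: (-5, 5, -1) → (-5, -5, -1); (-3, -2, 5) → (-3, 2, 5)
T2 scale by (1/2, -1, 1/2): (-5, -5, -1) → (-5/2, 5, -1/2); (-3, 2, 5) → (-3/2, -2, 5/2)
T3 reflect across z = 0: (-5/2, 5, -1/2) → (-5/2, 5, 1/2); (-3/2, -2, 5/2) → (-3/2, -2, -5/2)
T4 rotate right-handed about the y-axis with cos θ = -8/17, sin θ = -15/17: (-5/2, 5, 1/2) → (25/34, 5, -83/34); (-3/2, -2, -5/2) → (99/34, -2, -5/34)
T5 rotate right-handed about the x-axis with cos θ = -4/5, sin θ = 3/5: (25/34, 5, -83/34) → (25/34, -431/170, 421/85); (99/34, -2, -5/34) → (99/34, 287/170, -92/85)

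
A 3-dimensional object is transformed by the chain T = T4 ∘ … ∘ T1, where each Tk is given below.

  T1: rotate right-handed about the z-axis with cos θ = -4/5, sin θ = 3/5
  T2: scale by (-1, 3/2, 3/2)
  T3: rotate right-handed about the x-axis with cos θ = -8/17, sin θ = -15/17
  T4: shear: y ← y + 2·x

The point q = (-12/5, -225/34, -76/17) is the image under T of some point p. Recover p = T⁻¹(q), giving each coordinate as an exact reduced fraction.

T1 = [-4/5 -3/5 0 0; 3/5 -4/5 0 0; 0 0 1 0; 0 0 0 1]
T2·T1 = [4/5 3/5 0 0; 9/10 -6/5 0 0; 0 0 3/2 0; 0 0 0 1]
T3·…·T1 = [4/5 3/5 0 0; -36/85 48/85 45/34 0; -27/34 18/17 -12/17 0; 0 0 0 1]
T4·…·T1 = [4/5 3/5 0 0; 20/17 30/17 45/34 0; -27/34 18/17 -12/17 0; 0 0 0 1]
det M = -9/4; M⁻¹ = [20/17 -16/85 -6/17 0; 5/51 64/255 8/17 0; -20/17 10/17 -16/51 0; 0 0 0 1]
M⁻¹ · (-12/5, -225/34, -76/17)ᵀ = (0, -4, 1/3)ᵀ

p = (0, -4, 1/3)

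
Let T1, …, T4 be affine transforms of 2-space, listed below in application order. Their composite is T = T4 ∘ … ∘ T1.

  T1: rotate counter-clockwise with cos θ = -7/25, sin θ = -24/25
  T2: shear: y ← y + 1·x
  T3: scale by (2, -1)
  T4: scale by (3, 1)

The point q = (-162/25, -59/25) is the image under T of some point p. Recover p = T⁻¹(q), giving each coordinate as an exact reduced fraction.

T1 = [-7/25 24/25 0; -24/25 -7/25 0; 0 0 1]
T2·T1 = [-7/25 24/25 0; -31/25 17/25 0; 0 0 1]
T3·…·T1 = [-14/25 48/25 0; 31/25 -17/25 0; 0 0 1]
T4·…·T1 = [-42/25 144/25 0; 31/25 -17/25 0; 0 0 1]
det M = -6; M⁻¹ = [17/150 24/25 0; 31/150 7/25 0; 0 0 1]
M⁻¹ · (-162/25, -59/25)ᵀ = (-3, -2)ᵀ

p = (-3, -2)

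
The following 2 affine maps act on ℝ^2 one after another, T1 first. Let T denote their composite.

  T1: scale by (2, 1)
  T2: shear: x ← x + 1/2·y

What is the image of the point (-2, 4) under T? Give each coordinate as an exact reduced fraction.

T1 scale by (2, 1): (-2, 4) → (-4, 4)
T2 shear: x ← x + 1/2·y: (-4, 4) → (-2, 4)

T(p) = (-2, 4)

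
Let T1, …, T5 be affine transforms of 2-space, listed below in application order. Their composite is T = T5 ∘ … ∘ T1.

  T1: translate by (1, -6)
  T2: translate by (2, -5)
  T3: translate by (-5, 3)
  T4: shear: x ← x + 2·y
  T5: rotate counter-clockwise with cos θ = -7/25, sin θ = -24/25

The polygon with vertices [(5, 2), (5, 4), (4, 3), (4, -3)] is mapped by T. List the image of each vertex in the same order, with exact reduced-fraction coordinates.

image vertices: (-81/25, 258/25), (-61/25, 148/25), (-64/25, 227/25), (-124/25, 557/25)

T1 translate by (1, -6): (5, 2) → (6, -4); (5, 4) → (6, -2); (4, 3) → (5, -3); (4, -3) → (5, -9)
T2 translate by (2, -5): (6, -4) → (8, -9); (6, -2) → (8, -7); (5, -3) → (7, -8); (5, -9) → (7, -14)
T3 translate by (-5, 3): (8, -9) → (3, -6); (8, -7) → (3, -4); (7, -8) → (2, -5); (7, -14) → (2, -11)
T4 shear: x ← x + 2·y: (3, -6) → (-9, -6); (3, -4) → (-5, -4); (2, -5) → (-8, -5); (2, -11) → (-20, -11)
T5 rotate counter-clockwise with cos θ = -7/25, sin θ = -24/25: (-9, -6) → (-81/25, 258/25); (-5, -4) → (-61/25, 148/25); (-8, -5) → (-64/25, 227/25); (-20, -11) → (-124/25, 557/25)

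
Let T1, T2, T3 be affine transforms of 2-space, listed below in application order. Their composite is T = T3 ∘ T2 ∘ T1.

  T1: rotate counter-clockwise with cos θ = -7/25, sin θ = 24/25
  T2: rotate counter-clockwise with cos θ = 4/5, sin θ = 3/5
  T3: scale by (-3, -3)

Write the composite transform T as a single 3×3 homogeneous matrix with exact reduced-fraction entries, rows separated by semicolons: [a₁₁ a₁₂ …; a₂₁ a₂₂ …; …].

T1 = [-7/25 -24/25 0; 24/25 -7/25 0; 0 0 1]
T2·T1 = [-4/5 -3/5 0; 3/5 -4/5 0; 0 0 1]
T3·…·T1 = [12/5 9/5 0; -9/5 12/5 0; 0 0 1]

T = [12/5 9/5 0; -9/5 12/5 0; 0 0 1]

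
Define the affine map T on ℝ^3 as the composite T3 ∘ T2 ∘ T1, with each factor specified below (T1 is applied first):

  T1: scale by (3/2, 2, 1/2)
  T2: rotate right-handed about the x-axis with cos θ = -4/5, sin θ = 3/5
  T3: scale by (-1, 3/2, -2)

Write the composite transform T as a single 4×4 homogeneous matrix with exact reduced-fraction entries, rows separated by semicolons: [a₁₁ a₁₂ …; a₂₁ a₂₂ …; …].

T1 = [3/2 0 0 0; 0 2 0 0; 0 0 1/2 0; 0 0 0 1]
T2·T1 = [3/2 0 0 0; 0 -8/5 -3/10 0; 0 6/5 -2/5 0; 0 0 0 1]
T3·…·T1 = [-3/2 0 0 0; 0 -12/5 -9/20 0; 0 -12/5 4/5 0; 0 0 0 1]

T = [-3/2 0 0 0; 0 -12/5 -9/20 0; 0 -12/5 4/5 0; 0 0 0 1]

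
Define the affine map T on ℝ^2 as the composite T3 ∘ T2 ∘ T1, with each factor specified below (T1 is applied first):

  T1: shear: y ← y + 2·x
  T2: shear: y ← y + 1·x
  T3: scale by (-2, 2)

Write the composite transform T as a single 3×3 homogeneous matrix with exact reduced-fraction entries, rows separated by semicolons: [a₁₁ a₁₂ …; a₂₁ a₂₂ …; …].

T1 = [1 0 0; 2 1 0; 0 0 1]
T2·T1 = [1 0 0; 3 1 0; 0 0 1]
T3·…·T1 = [-2 0 0; 6 2 0; 0 0 1]

T = [-2 0 0; 6 2 0; 0 0 1]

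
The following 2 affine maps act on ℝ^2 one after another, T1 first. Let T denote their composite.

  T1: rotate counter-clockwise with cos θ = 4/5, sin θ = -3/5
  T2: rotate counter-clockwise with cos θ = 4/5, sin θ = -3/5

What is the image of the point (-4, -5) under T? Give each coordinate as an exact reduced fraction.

T1 rotate counter-clockwise with cos θ = 4/5, sin θ = -3/5: (-4, -5) → (-31/5, -8/5)
T2 rotate counter-clockwise with cos θ = 4/5, sin θ = -3/5: (-31/5, -8/5) → (-148/25, 61/25)

T(p) = (-148/25, 61/25)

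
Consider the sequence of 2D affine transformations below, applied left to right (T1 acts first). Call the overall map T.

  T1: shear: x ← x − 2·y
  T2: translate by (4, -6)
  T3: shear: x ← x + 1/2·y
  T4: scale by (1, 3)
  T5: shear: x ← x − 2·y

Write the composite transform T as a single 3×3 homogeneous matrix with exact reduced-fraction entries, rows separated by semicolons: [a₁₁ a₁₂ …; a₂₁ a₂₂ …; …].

T = [1 -15/2 37; 0 3 -18; 0 0 1]

T1 = [1 -2 0; 0 1 0; 0 0 1]
T2·T1 = [1 -2 4; 0 1 -6; 0 0 1]
T3·…·T1 = [1 -3/2 1; 0 1 -6; 0 0 1]
T4·…·T1 = [1 -3/2 1; 0 3 -18; 0 0 1]
T5·…·T1 = [1 -15/2 37; 0 3 -18; 0 0 1]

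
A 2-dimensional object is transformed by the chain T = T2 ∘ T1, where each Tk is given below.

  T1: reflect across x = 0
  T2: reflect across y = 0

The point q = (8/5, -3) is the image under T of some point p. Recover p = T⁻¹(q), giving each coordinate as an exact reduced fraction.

p = (-8/5, 3)

T1 = [-1 0 0; 0 1 0; 0 0 1]
T2·T1 = [-1 0 0; 0 -1 0; 0 0 1]
det M = 1; M⁻¹ = [-1 0 0; 0 -1 0; 0 0 1]
M⁻¹ · (8/5, -3)ᵀ = (-8/5, 3)ᵀ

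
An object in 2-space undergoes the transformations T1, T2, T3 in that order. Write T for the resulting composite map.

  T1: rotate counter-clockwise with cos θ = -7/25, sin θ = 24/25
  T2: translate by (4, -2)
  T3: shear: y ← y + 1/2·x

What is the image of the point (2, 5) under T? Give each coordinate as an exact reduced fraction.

T1 rotate counter-clockwise with cos θ = -7/25, sin θ = 24/25: (2, 5) → (-134/25, 13/25)
T2 translate by (4, -2): (-134/25, 13/25) → (-34/25, -37/25)
T3 shear: y ← y + 1/2·x: (-34/25, -37/25) → (-34/25, -54/25)

T(p) = (-34/25, -54/25)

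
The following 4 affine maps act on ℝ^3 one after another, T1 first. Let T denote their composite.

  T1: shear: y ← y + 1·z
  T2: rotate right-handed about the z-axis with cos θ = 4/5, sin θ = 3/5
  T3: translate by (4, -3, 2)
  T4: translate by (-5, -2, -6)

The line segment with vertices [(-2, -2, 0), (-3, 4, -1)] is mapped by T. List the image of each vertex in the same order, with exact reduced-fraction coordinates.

image vertices: (-7/5, -39/5, -4), (-26/5, -22/5, -5)

T1 shear: y ← y + 1·z: (-2, -2, 0) → (-2, -2, 0); (-3, 4, -1) → (-3, 3, -1)
T2 rotate right-handed about the z-axis with cos θ = 4/5, sin θ = 3/5: (-2, -2, 0) → (-2/5, -14/5, 0); (-3, 3, -1) → (-21/5, 3/5, -1)
T3 translate by (4, -3, 2): (-2/5, -14/5, 0) → (18/5, -29/5, 2); (-21/5, 3/5, -1) → (-1/5, -12/5, 1)
T4 translate by (-5, -2, -6): (18/5, -29/5, 2) → (-7/5, -39/5, -4); (-1/5, -12/5, 1) → (-26/5, -22/5, -5)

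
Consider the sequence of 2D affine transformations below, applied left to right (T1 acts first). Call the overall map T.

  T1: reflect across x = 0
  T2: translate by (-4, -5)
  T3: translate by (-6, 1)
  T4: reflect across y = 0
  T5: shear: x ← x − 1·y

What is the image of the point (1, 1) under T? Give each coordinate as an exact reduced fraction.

T(p) = (-14, 3)

T1 reflect across x = 0: (1, 1) → (-1, 1)
T2 translate by (-4, -5): (-1, 1) → (-5, -4)
T3 translate by (-6, 1): (-5, -4) → (-11, -3)
T4 reflect across y = 0: (-11, -3) → (-11, 3)
T5 shear: x ← x − 1·y: (-11, 3) → (-14, 3)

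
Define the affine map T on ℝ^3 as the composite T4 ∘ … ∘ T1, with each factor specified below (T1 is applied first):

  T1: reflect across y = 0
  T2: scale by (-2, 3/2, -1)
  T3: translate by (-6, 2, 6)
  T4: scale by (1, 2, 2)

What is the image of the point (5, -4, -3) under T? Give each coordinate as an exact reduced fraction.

T1 reflect across y = 0: (5, -4, -3) → (5, 4, -3)
T2 scale by (-2, 3/2, -1): (5, 4, -3) → (-10, 6, 3)
T3 translate by (-6, 2, 6): (-10, 6, 3) → (-16, 8, 9)
T4 scale by (1, 2, 2): (-16, 8, 9) → (-16, 16, 18)

T(p) = (-16, 16, 18)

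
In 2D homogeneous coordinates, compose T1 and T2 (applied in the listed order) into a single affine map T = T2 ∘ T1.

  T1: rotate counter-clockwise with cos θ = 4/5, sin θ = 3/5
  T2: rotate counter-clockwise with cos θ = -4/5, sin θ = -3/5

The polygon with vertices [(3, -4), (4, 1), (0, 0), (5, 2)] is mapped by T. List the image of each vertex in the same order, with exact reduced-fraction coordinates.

T1 rotate counter-clockwise with cos θ = 4/5, sin θ = 3/5: (3, -4) → (24/5, -7/5); (4, 1) → (13/5, 16/5); (0, 0) → (0, 0); (5, 2) → (14/5, 23/5)
T2 rotate counter-clockwise with cos θ = -4/5, sin θ = -3/5: (24/5, -7/5) → (-117/25, -44/25); (13/5, 16/5) → (-4/25, -103/25); (0, 0) → (0, 0); (14/5, 23/5) → (13/25, -134/25)

image vertices: (-117/25, -44/25), (-4/25, -103/25), (0, 0), (13/25, -134/25)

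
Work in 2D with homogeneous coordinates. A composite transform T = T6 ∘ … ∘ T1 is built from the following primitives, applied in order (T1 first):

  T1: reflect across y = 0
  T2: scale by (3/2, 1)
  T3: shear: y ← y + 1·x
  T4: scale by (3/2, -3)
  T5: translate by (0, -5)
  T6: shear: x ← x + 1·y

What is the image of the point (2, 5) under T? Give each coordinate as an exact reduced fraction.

T(p) = (11/2, 1)

T1 reflect across y = 0: (2, 5) → (2, -5)
T2 scale by (3/2, 1): (2, -5) → (3, -5)
T3 shear: y ← y + 1·x: (3, -5) → (3, -2)
T4 scale by (3/2, -3): (3, -2) → (9/2, 6)
T5 translate by (0, -5): (9/2, 6) → (9/2, 1)
T6 shear: x ← x + 1·y: (9/2, 1) → (11/2, 1)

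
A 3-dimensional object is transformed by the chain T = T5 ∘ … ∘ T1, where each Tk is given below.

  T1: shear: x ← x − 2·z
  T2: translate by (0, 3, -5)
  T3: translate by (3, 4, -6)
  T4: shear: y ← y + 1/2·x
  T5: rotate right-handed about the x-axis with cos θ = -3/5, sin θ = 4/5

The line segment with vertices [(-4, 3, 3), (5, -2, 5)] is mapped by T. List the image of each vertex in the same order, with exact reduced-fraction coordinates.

T1 shear: x ← x − 2·z: (-4, 3, 3) → (-10, 3, 3); (5, -2, 5) → (-5, -2, 5)
T2 translate by (0, 3, -5): (-10, 3, 3) → (-10, 6, -2); (-5, -2, 5) → (-5, 1, 0)
T3 translate by (3, 4, -6): (-10, 6, -2) → (-7, 10, -8); (-5, 1, 0) → (-2, 5, -6)
T4 shear: y ← y + 1/2·x: (-7, 10, -8) → (-7, 13/2, -8); (-2, 5, -6) → (-2, 4, -6)
T5 rotate right-handed about the x-axis with cos θ = -3/5, sin θ = 4/5: (-7, 13/2, -8) → (-7, 5/2, 10); (-2, 4, -6) → (-2, 12/5, 34/5)

image vertices: (-7, 5/2, 10), (-2, 12/5, 34/5)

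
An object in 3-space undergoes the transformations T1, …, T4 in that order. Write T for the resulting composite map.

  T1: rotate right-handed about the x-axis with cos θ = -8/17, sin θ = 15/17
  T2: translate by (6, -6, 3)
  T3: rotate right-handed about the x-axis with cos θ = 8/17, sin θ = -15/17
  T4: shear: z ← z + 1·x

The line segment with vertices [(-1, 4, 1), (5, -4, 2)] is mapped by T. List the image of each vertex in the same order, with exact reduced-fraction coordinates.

T1 rotate right-handed about the x-axis with cos θ = -8/17, sin θ = 15/17: (-1, 4, 1) → (-1, -47/17, 52/17); (5, -4, 2) → (5, 2/17, -76/17)
T2 translate by (6, -6, 3): (-1, -47/17, 52/17) → (5, -149/17, 103/17); (5, 2/17, -76/17) → (11, -100/17, -25/17)
T3 rotate right-handed about the x-axis with cos θ = 8/17, sin θ = -15/17: (5, -149/17, 103/17) → (5, 353/289, 3059/289); (11, -100/17, -25/17) → (11, -1175/289, 1300/289)
T4 shear: z ← z + 1·x: (5, 353/289, 3059/289) → (5, 353/289, 4504/289); (11, -1175/289, 1300/289) → (11, -1175/289, 4479/289)

image vertices: (5, 353/289, 4504/289), (11, -1175/289, 4479/289)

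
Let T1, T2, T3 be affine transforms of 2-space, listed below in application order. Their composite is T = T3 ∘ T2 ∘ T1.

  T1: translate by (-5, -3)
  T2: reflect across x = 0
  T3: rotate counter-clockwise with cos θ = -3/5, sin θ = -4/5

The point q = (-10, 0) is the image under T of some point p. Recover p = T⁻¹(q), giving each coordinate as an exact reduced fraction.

p = (-1, -5)

T1 = [1 0 -5; 0 1 -3; 0 0 1]
T2·T1 = [-1 0 5; 0 1 -3; 0 0 1]
T3·…·T1 = [3/5 4/5 -27/5; 4/5 -3/5 -11/5; 0 0 1]
det M = -1; M⁻¹ = [3/5 4/5 5; 4/5 -3/5 3; 0 0 1]
M⁻¹ · (-10, 0)ᵀ = (-1, -5)ᵀ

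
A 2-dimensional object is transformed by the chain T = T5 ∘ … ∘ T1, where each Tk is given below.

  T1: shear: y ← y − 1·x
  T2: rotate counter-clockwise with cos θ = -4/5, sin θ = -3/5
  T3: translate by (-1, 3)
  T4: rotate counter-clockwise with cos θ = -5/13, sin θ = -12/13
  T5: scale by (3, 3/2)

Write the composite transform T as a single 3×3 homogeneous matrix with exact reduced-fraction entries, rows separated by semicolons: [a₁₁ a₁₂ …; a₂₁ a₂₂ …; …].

T = [141/65 -189/65 123/13; 237/130 -24/65 -9/26; 0 0 1]

T1 = [1 0 0; -1 1 0; 0 0 1]
T2·T1 = [-7/5 3/5 0; 1/5 -4/5 0; 0 0 1]
T3·…·T1 = [-7/5 3/5 -1; 1/5 -4/5 3; 0 0 1]
T4·…·T1 = [47/65 -63/65 41/13; 79/65 -16/65 -3/13; 0 0 1]
T5·…·T1 = [141/65 -189/65 123/13; 237/130 -24/65 -9/26; 0 0 1]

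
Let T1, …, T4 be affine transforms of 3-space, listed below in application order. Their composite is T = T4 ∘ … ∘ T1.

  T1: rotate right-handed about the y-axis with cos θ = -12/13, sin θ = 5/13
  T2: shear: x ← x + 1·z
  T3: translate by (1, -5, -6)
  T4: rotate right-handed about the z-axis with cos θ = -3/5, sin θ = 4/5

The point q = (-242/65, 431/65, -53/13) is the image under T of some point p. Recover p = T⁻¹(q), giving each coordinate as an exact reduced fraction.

T1 = [-12/13 0 5/13 0; 0 1 0 0; -5/13 0 -12/13 0; 0 0 0 1]
T2·T1 = [-17/13 0 -7/13 0; 0 1 0 0; -5/13 0 -12/13 0; 0 0 0 1]
T3·…·T1 = [-17/13 0 -7/13 1; 0 1 0 -5; -5/13 0 -12/13 -6; 0 0 0 1]
T4·…·T1 = [51/65 -4/5 21/65 17/5; -68/65 -3/5 -28/65 19/5; -5/13 0 -12/13 -6; 0 0 0 1]
det M = 1; M⁻¹ = [36/65 -48/65 7/13 54/13; -4/5 -3/5 0 5; -3/13 4/13 -17/13 -107/13; 0 0 0 1]
M⁻¹ · (-242/65, 431/65, -53/13)ᵀ = (-5, 4, 0)ᵀ

p = (-5, 4, 0)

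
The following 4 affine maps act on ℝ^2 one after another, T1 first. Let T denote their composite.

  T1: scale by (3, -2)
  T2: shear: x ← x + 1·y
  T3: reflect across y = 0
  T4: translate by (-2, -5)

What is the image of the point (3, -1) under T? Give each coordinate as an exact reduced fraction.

T1 scale by (3, -2): (3, -1) → (9, 2)
T2 shear: x ← x + 1·y: (9, 2) → (11, 2)
T3 reflect across y = 0: (11, 2) → (11, -2)
T4 translate by (-2, -5): (11, -2) → (9, -7)

T(p) = (9, -7)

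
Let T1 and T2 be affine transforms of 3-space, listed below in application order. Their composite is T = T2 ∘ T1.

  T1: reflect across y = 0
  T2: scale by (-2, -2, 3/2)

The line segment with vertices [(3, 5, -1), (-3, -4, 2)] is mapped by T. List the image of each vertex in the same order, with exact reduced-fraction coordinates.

T1 reflect across y = 0: (3, 5, -1) → (3, -5, -1); (-3, -4, 2) → (-3, 4, 2)
T2 scale by (-2, -2, 3/2): (3, -5, -1) → (-6, 10, -3/2); (-3, 4, 2) → (6, -8, 3)

image vertices: (-6, 10, -3/2), (6, -8, 3)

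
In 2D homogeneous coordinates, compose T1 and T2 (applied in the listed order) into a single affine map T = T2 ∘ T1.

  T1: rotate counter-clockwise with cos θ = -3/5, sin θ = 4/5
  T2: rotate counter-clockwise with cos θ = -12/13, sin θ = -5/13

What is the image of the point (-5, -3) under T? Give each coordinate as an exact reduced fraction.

T(p) = (-379/65, -3/65)

T1 rotate counter-clockwise with cos θ = -3/5, sin θ = 4/5: (-5, -3) → (27/5, -11/5)
T2 rotate counter-clockwise with cos θ = -12/13, sin θ = -5/13: (27/5, -11/5) → (-379/65, -3/65)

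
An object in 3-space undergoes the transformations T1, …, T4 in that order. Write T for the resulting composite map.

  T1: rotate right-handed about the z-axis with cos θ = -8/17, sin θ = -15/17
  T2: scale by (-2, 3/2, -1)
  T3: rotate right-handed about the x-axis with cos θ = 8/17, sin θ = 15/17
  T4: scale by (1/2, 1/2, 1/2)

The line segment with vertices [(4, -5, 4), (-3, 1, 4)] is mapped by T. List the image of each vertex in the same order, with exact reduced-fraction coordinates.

T1 rotate right-handed about the z-axis with cos θ = -8/17, sin θ = -15/17: (4, -5, 4) → (-107/17, -20/17, 4); (-3, 1, 4) → (39/17, 37/17, 4)
T2 scale by (-2, 3/2, -1): (-107/17, -20/17, 4) → (214/17, -30/17, -4); (39/17, 37/17, 4) → (-78/17, 111/34, -4)
T3 rotate right-handed about the x-axis with cos θ = 8/17, sin θ = 15/17: (214/17, -30/17, -4) → (214/17, 780/289, -994/289); (-78/17, 111/34, -4) → (-78/17, 1464/289, 577/578)
T4 scale by (1/2, 1/2, 1/2): (214/17, 780/289, -994/289) → (107/17, 390/289, -497/289); (-78/17, 1464/289, 577/578) → (-39/17, 732/289, 577/1156)

image vertices: (107/17, 390/289, -497/289), (-39/17, 732/289, 577/1156)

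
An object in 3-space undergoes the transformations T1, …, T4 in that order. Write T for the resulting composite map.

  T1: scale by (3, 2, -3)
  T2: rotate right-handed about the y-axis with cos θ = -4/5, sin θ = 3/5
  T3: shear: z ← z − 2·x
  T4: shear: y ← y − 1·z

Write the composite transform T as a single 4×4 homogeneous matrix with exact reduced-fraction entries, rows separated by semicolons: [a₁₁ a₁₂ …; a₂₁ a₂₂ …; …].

T = [-12/5 0 -9/5 0; -3 2 -6 0; 3 0 6 0; 0 0 0 1]

T1 = [3 0 0 0; 0 2 0 0; 0 0 -3 0; 0 0 0 1]
T2·T1 = [-12/5 0 -9/5 0; 0 2 0 0; -9/5 0 12/5 0; 0 0 0 1]
T3·…·T1 = [-12/5 0 -9/5 0; 0 2 0 0; 3 0 6 0; 0 0 0 1]
T4·…·T1 = [-12/5 0 -9/5 0; -3 2 -6 0; 3 0 6 0; 0 0 0 1]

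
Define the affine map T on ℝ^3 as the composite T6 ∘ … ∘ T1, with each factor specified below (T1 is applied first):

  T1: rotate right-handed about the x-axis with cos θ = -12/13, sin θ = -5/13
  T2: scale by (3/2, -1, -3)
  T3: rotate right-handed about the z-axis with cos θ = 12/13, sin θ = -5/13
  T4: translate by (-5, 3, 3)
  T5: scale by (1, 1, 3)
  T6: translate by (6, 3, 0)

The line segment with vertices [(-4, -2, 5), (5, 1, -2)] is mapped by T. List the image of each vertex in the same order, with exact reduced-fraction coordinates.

T1 rotate right-handed about the x-axis with cos θ = -12/13, sin θ = -5/13: (-4, -2, 5) → (-4, 49/13, -50/13); (5, 1, -2) → (5, -22/13, 19/13)
T2 scale by (3/2, -1, -3): (-4, 49/13, -50/13) → (-6, -49/13, 150/13); (5, -22/13, 19/13) → (15/2, 22/13, -57/13)
T3 rotate right-handed about the z-axis with cos θ = 12/13, sin θ = -5/13: (-6, -49/13, 150/13) → (-1181/169, -198/169, 150/13); (15/2, 22/13, -57/13) → (1280/169, -447/338, -57/13)
T4 translate by (-5, 3, 3): (-1181/169, -198/169, 150/13) → (-2026/169, 309/169, 189/13); (1280/169, -447/338, -57/13) → (435/169, 567/338, -18/13)
T5 scale by (1, 1, 3): (-2026/169, 309/169, 189/13) → (-2026/169, 309/169, 567/13); (435/169, 567/338, -18/13) → (435/169, 567/338, -54/13)
T6 translate by (6, 3, 0): (-2026/169, 309/169, 567/13) → (-1012/169, 816/169, 567/13); (435/169, 567/338, -54/13) → (1449/169, 1581/338, -54/13)

image vertices: (-1012/169, 816/169, 567/13), (1449/169, 1581/338, -54/13)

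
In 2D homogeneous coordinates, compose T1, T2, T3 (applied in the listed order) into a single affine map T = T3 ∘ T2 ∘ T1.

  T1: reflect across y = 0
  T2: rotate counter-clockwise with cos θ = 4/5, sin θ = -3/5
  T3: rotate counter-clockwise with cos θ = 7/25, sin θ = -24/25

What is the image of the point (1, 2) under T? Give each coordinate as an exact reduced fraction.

T(p) = (-278/125, -29/125)

T1 reflect across y = 0: (1, 2) → (1, -2)
T2 rotate counter-clockwise with cos θ = 4/5, sin θ = -3/5: (1, -2) → (-2/5, -11/5)
T3 rotate counter-clockwise with cos θ = 7/25, sin θ = -24/25: (-2/5, -11/5) → (-278/125, -29/125)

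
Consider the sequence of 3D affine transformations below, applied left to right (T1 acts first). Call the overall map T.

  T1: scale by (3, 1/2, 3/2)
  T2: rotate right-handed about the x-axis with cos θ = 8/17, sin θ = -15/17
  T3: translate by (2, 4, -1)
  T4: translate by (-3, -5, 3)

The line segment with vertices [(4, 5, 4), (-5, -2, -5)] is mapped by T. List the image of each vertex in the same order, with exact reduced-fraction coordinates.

image vertices: (11, 93/17, 89/34), (-16, -275/34, -11/17)

T1 scale by (3, 1/2, 3/2): (4, 5, 4) → (12, 5/2, 6); (-5, -2, -5) → (-15, -1, -15/2)
T2 rotate right-handed about the x-axis with cos θ = 8/17, sin θ = -15/17: (12, 5/2, 6) → (12, 110/17, 21/34); (-15, -1, -15/2) → (-15, -241/34, -45/17)
T3 translate by (2, 4, -1): (12, 110/17, 21/34) → (14, 178/17, -13/34); (-15, -241/34, -45/17) → (-13, -105/34, -62/17)
T4 translate by (-3, -5, 3): (14, 178/17, -13/34) → (11, 93/17, 89/34); (-13, -105/34, -62/17) → (-16, -275/34, -11/17)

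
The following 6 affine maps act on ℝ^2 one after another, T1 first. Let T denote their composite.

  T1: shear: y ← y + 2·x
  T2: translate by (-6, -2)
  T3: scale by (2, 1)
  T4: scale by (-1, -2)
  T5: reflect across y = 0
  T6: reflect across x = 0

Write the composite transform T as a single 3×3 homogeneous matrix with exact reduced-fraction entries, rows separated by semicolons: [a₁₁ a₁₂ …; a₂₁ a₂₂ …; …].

T1 = [1 0 0; 2 1 0; 0 0 1]
T2·T1 = [1 0 -6; 2 1 -2; 0 0 1]
T3·…·T1 = [2 0 -12; 2 1 -2; 0 0 1]
T4·…·T1 = [-2 0 12; -4 -2 4; 0 0 1]
T5·…·T1 = [-2 0 12; 4 2 -4; 0 0 1]
T6·…·T1 = [2 0 -12; 4 2 -4; 0 0 1]

T = [2 0 -12; 4 2 -4; 0 0 1]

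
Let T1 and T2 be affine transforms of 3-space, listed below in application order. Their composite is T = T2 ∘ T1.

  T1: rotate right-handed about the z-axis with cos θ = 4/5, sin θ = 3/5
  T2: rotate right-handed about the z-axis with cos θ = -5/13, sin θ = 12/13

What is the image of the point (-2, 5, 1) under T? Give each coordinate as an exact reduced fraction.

T(p) = (-53/65, -346/65, 1)

T1 rotate right-handed about the z-axis with cos θ = 4/5, sin θ = 3/5: (-2, 5, 1) → (-23/5, 14/5, 1)
T2 rotate right-handed about the z-axis with cos θ = -5/13, sin θ = 12/13: (-23/5, 14/5, 1) → (-53/65, -346/65, 1)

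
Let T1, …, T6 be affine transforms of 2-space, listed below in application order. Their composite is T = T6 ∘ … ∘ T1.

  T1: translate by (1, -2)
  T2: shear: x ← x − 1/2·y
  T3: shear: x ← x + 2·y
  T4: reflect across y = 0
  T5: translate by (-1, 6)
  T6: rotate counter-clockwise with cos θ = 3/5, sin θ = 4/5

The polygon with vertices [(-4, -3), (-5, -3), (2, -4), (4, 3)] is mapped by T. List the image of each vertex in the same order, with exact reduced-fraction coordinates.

image vertices: (-157/10, -13/5), (-163/10, -17/5), (-69/5, 8/5), (-7/10, 37/5)

T1 translate by (1, -2): (-4, -3) → (-3, -5); (-5, -3) → (-4, -5); (2, -4) → (3, -6); (4, 3) → (5, 1)
T2 shear: x ← x − 1/2·y: (-3, -5) → (-1/2, -5); (-4, -5) → (-3/2, -5); (3, -6) → (6, -6); (5, 1) → (9/2, 1)
T3 shear: x ← x + 2·y: (-1/2, -5) → (-21/2, -5); (-3/2, -5) → (-23/2, -5); (6, -6) → (-6, -6); (9/2, 1) → (13/2, 1)
T4 reflect across y = 0: (-21/2, -5) → (-21/2, 5); (-23/2, -5) → (-23/2, 5); (-6, -6) → (-6, 6); (13/2, 1) → (13/2, -1)
T5 translate by (-1, 6): (-21/2, 5) → (-23/2, 11); (-23/2, 5) → (-25/2, 11); (-6, 6) → (-7, 12); (13/2, -1) → (11/2, 5)
T6 rotate counter-clockwise with cos θ = 3/5, sin θ = 4/5: (-23/2, 11) → (-157/10, -13/5); (-25/2, 11) → (-163/10, -17/5); (-7, 12) → (-69/5, 8/5); (11/2, 5) → (-7/10, 37/5)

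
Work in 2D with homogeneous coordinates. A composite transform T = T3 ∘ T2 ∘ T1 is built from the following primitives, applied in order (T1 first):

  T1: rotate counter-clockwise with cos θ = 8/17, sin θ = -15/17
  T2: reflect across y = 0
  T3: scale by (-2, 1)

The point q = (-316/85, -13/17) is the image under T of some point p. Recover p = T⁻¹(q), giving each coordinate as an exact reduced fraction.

p = (1/5, 2)

T1 = [8/17 15/17 0; -15/17 8/17 0; 0 0 1]
T2·T1 = [8/17 15/17 0; 15/17 -8/17 0; 0 0 1]
T3·…·T1 = [-16/17 -30/17 0; 15/17 -8/17 0; 0 0 1]
det M = 2; M⁻¹ = [-4/17 15/17 0; -15/34 -8/17 0; 0 0 1]
M⁻¹ · (-316/85, -13/17)ᵀ = (1/5, 2)ᵀ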